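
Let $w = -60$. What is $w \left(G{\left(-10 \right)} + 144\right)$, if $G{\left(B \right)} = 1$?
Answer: $-8700$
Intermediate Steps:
$w \left(G{\left(-10 \right)} + 144\right) = - 60 \left(1 + 144\right) = \left(-60\right) 145 = -8700$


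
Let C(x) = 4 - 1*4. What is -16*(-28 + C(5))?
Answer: 448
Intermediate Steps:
C(x) = 0 (C(x) = 4 - 4 = 0)
-16*(-28 + C(5)) = -16*(-28 + 0) = -16*(-28) = 448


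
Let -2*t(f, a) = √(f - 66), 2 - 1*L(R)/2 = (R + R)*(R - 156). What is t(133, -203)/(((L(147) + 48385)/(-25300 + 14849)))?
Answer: 10451*√67/107362 ≈ 0.79679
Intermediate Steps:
L(R) = 4 - 4*R*(-156 + R) (L(R) = 4 - 2*(R + R)*(R - 156) = 4 - 2*2*R*(-156 + R) = 4 - 4*R*(-156 + R))
t(f, a) = -√(-66 + f)/2 (t(f, a) = -√(f - 66)/2 = -√(-66 + f)/2)
t(133, -203)/(((L(147) + 48385)/(-25300 + 14849))) = (-√(-66 + 133)/2)/((((4 - 4*147² + 624*147) + 48385)/(-25300 + 14849))) = (-√67/2)/((((4 - 4*21609 + 91728) + 48385)/(-10451))) = (-√67/2)/((((4 - 86436 + 91728) + 48385)*(-1/10451))) = (-√67/2)/(((5296 + 48385)*(-1/10451))) = (-√67/2)/((53681*(-1/10451))) = (-√67/2)/(-53681/10451) = -√67/2*(-10451/53681) = 10451*√67/107362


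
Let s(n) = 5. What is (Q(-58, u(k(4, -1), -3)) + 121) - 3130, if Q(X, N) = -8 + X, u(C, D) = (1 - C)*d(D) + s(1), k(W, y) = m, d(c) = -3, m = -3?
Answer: -3075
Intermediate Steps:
k(W, y) = -3
u(C, D) = 2 + 3*C (u(C, D) = (1 - C)*(-3) + 5 = (-3 + 3*C) + 5 = 2 + 3*C)
(Q(-58, u(k(4, -1), -3)) + 121) - 3130 = ((-8 - 58) + 121) - 3130 = (-66 + 121) - 3130 = 55 - 3130 = -3075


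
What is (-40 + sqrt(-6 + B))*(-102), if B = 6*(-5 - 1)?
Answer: 4080 - 102*I*sqrt(42) ≈ 4080.0 - 661.04*I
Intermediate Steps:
B = -36 (B = 6*(-6) = -36)
(-40 + sqrt(-6 + B))*(-102) = (-40 + sqrt(-6 - 36))*(-102) = (-40 + sqrt(-42))*(-102) = (-40 + I*sqrt(42))*(-102) = 4080 - 102*I*sqrt(42)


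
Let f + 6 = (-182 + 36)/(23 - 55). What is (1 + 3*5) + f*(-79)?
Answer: 2073/16 ≈ 129.56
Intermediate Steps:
f = -23/16 (f = -6 + (-182 + 36)/(23 - 55) = -6 - 146/(-32) = -6 - 146*(-1/32) = -6 + 73/16 = -23/16 ≈ -1.4375)
(1 + 3*5) + f*(-79) = (1 + 3*5) - 23/16*(-79) = (1 + 15) + 1817/16 = 16 + 1817/16 = 2073/16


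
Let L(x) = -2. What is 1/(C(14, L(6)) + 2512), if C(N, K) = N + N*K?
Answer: 1/2498 ≈ 0.00040032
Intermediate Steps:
C(N, K) = N + K*N
1/(C(14, L(6)) + 2512) = 1/(14*(1 - 2) + 2512) = 1/(14*(-1) + 2512) = 1/(-14 + 2512) = 1/2498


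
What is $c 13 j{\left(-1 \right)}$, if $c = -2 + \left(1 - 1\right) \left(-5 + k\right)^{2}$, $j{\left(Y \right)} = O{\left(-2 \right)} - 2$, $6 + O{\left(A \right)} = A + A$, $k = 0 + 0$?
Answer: $312$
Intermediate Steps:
$k = 0$
$O{\left(A \right)} = -6 + 2 A$ ($O{\left(A \right)} = -6 + \left(A + A\right) = -6 + 2 A$)
$j{\left(Y \right)} = -12$ ($j{\left(Y \right)} = \left(-6 + 2 \left(-2\right)\right) - 2 = \left(-6 - 4\right) - 2 = -10 - 2 = -12$)
$c = -2$ ($c = -2 + \left(1 - 1\right) \left(-5 + 0\right)^{2} = -2 + \left(1 - 1\right) \left(-5\right)^{2} = -2 + 0 \cdot 25 = -2 + 0 = -2$)
$c 13 j{\left(-1 \right)} = \left(-2\right) 13 \left(-12\right) = \left(-26\right) \left(-12\right) = 312$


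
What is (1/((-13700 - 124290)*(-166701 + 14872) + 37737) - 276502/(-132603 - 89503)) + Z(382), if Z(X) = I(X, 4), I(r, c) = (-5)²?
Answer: 61063052827422525/2326662679453691 ≈ 26.245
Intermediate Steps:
I(r, c) = 25
Z(X) = 25
(1/((-13700 - 124290)*(-166701 + 14872) + 37737) - 276502/(-132603 - 89503)) + Z(382) = (1/((-13700 - 124290)*(-166701 + 14872) + 37737) - 276502/(-132603 - 89503)) + 25 = (1/(-137990*(-151829) + 37737) - 276502/(-222106)) + 25 = (1/(20950883710 + 37737) - 276502*(-1/222106)) + 25 = (1/20950921447 + 138251/111053) + 25 = 2896485841080250/2326662679453691 + 25 = 61063052827422525/2326662679453691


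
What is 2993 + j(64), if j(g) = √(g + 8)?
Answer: 2993 + 6*√2 ≈ 3001.5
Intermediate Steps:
j(g) = √(8 + g)
2993 + j(64) = 2993 + √(8 + 64) = 2993 + √72 = 2993 + 6*√2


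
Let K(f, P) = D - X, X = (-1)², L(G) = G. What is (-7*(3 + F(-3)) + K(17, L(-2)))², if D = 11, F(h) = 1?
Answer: 324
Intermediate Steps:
X = 1
K(f, P) = 10 (K(f, P) = 11 - 1*1 = 11 - 1 = 10)
(-7*(3 + F(-3)) + K(17, L(-2)))² = (-7*(3 + 1) + 10)² = (-7*4 + 10)² = (-28 + 10)² = (-18)² = 324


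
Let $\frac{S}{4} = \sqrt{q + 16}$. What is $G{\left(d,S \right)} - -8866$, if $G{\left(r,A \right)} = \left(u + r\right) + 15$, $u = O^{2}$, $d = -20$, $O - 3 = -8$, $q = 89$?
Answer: $8886$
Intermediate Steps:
$O = -5$ ($O = 3 - 8 = -5$)
$u = 25$ ($u = \left(-5\right)^{2} = 25$)
$S = 4 \sqrt{105}$ ($S = 4 \sqrt{89 + 16} = 4 \sqrt{105} \approx 40.988$)
$G{\left(r,A \right)} = 40 + r$ ($G{\left(r,A \right)} = \left(25 + r\right) + 15 = 40 + r$)
$G{\left(d,S \right)} - -8866 = \left(40 - 20\right) - -8866 = 20 + 8866 = 8886$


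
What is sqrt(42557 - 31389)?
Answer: 4*sqrt(698) ≈ 105.68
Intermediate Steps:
sqrt(42557 - 31389) = sqrt(11168) = 4*sqrt(698)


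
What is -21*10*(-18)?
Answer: 3780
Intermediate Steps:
-21*10*(-18) = -210*(-18) = 3780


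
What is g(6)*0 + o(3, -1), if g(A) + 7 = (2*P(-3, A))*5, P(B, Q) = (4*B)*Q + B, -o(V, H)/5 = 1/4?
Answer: -5/4 ≈ -1.2500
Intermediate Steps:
o(V, H) = -5/4
P(B, Q) = B + 4*B*Q (P(B, Q) = 4*B*Q + B = B + 4*B*Q)
g(A) = -37 - 120*A (g(A) = -7 + (2*(-3*(1 + 4*A)))*5 = -7 + (2*(-3 - 12*A))*5 = -7 + (-6 - 24*A)*5 = -7 + (-30 - 120*A) = -37 - 120*A)
g(6)*0 + o(3, -1) = (-37 - 120*6)*0 - 5/4 = (-37 - 720)*0 - 5/4 = -757*0 - 5/4 = 0 - 5/4 = -5/4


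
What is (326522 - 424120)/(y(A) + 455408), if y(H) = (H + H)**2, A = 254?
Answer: -48799/356736 ≈ -0.13679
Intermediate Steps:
y(H) = 4*H**2 (y(H) = (2*H)**2 = 4*H**2)
(326522 - 424120)/(y(A) + 455408) = (326522 - 424120)/(4*254**2 + 455408) = -97598/(4*64516 + 455408) = -97598/(258064 + 455408) = -97598/713472 = -97598*1/713472 = -48799/356736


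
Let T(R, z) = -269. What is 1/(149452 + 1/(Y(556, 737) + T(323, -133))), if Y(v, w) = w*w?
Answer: 542900/81137490801 ≈ 6.6911e-6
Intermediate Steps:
Y(v, w) = w**2
1/(149452 + 1/(Y(556, 737) + T(323, -133))) = 1/(149452 + 1/(737**2 - 269)) = 1/(149452 + 1/(543169 - 269)) = 1/(149452 + 1/542900) = 1/(81137490801/542900) = 542900/81137490801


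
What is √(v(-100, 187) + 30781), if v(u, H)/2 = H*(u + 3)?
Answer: I*√5497 ≈ 74.142*I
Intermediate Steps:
v(u, H) = 2*H*(3 + u) (v(u, H) = 2*(H*(u + 3)) = 2*(H*(3 + u)) = 2*H*(3 + u))
√(v(-100, 187) + 30781) = √(2*187*(3 - 100) + 30781) = √(2*187*(-97) + 30781) = √(-36278 + 30781) = √(-5497) = I*√5497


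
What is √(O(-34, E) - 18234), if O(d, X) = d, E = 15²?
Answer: 2*I*√4567 ≈ 135.16*I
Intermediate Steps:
E = 225
√(O(-34, E) - 18234) = √(-34 - 18234) = √(-18268) = 2*I*√4567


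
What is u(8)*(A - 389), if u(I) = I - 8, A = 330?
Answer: 0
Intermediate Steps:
u(I) = -8 + I
u(8)*(A - 389) = (-8 + 8)*(330 - 389) = 0*(-59) = 0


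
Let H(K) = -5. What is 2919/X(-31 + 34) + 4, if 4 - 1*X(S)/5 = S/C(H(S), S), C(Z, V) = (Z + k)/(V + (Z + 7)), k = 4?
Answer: 3299/95 ≈ 34.726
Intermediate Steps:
C(Z, V) = (4 + Z)/(7 + V + Z) (C(Z, V) = (Z + 4)/(V + (Z + 7)) = (4 + Z)/(V + (7 + Z)) = (4 + Z)/(7 + V + Z))
X(S) = 20 - 5*S*(-2 - S) (X(S) = 20 - 5*S/((4 - 5)/(7 + S - 5)) = 20 - 5*S/(-1/(2 + S)) = 20 - 5*S/((-1/(2 + S))) = 20 - 5*S*(-2 - S))
2919/X(-31 + 34) + 4 = 2919/(20 + 5*(-31 + 34)*(2 + (-31 + 34))) + 4 = 2919/(20 + 5*3*(2 + 3)) + 4 = 2919/(20 + 5*3*5) + 4 = 2919/(20 + 75) + 4 = 2919/95 + 4 = 3299/95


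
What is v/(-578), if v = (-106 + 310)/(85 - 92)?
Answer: 6/119 ≈ 0.050420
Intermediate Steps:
v = -204/7 (v = 204/(-7) = 204*(-⅐) = -204/7 ≈ -29.143)
v/(-578) = -204/7/(-578) = -204/7*(-1/578) = 6/119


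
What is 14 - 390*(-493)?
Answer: 192284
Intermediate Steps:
14 - 390*(-493) = 14 + 192270 = 192284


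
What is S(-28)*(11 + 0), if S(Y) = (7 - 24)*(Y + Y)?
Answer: 10472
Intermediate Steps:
S(Y) = -34*Y
S(-28)*(11 + 0) = (-34*(-28))*(11 + 0) = 952*11 = 10472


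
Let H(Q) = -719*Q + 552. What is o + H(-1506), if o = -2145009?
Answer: -1061643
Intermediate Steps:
H(Q) = 552 - 719*Q
o + H(-1506) = -2145009 + (552 - 719*(-1506)) = -2145009 + (552 + 1082814) = -2145009 + 1083366 = -1061643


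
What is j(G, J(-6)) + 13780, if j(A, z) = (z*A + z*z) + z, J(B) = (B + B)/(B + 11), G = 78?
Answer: 339904/25 ≈ 13596.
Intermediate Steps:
J(B) = 2*B/(11 + B) (J(B) = (2*B)/(11 + B) = 2*B/(11 + B))
j(A, z) = z + z**2 + A*z (j(A, z) = (A*z + z**2) + z = (z**2 + A*z) + z = z + z**2 + A*z)
j(G, J(-6)) + 13780 = (2*(-6)/(11 - 6))*(1 + 78 + 2*(-6)/(11 - 6)) + 13780 = (2*(-6)/5)*(1 + 78 + 2*(-6)/5) + 13780 = (2*(-6)*(1/5))*(1 + 78 + 2*(-6)*(1/5)) + 13780 = -12*(1 + 78 - 12/5)/5 + 13780 = -12/5*383/5 + 13780 = -4596/25 + 13780 = 339904/25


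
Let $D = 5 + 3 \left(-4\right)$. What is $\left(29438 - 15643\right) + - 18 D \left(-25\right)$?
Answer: $10645$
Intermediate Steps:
$D = -7$ ($D = 5 - 12 = -7$)
$\left(29438 - 15643\right) + - 18 D \left(-25\right) = \left(29438 - 15643\right) + \left(-18\right) \left(-7\right) \left(-25\right) = 13795 + 126 \left(-25\right) = 13795 - 3150 = 10645$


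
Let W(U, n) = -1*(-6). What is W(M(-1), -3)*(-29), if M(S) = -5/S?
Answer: -174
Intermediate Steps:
W(U, n) = 6
W(M(-1), -3)*(-29) = 6*(-29) = -174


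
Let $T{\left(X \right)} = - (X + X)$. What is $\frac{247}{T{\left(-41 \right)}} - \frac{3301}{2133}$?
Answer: $\frac{256169}{174906} \approx 1.4646$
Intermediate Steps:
$T{\left(X \right)} = - 2 X$
$\frac{247}{T{\left(-41 \right)}} - \frac{3301}{2133} = \frac{247}{\left(-2\right) \left(-41\right)} - \frac{3301}{2133} = \frac{247}{82} - \frac{3301}{2133} = \frac{256169}{174906}$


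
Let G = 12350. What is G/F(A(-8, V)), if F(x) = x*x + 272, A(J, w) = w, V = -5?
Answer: 12350/297 ≈ 41.583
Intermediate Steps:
F(x) = 272 + x² (F(x) = x² + 272 = 272 + x²)
G/F(A(-8, V)) = 12350/(272 + (-5)²) = 12350/(272 + 25) = 12350/297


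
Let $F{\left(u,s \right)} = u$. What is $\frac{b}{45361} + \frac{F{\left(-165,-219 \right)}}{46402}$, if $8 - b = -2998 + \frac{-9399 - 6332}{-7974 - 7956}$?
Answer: $\frac{525506903212}{8382529768365} \approx 0.062691$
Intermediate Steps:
$b = \frac{47869849}{15930}$ ($b = 8 - \left(-2998 + \frac{-9399 - 6332}{-7974 - 7956}\right) = 8 - \left(-2998 - \frac{15731}{-15930}\right) = 8 - \left(-2998 - - \frac{15731}{15930}\right) = 8 - \left(-2998 + \frac{15731}{15930}\right) = 8 - - \frac{47742409}{15930} = 8 + \frac{47742409}{15930} = \frac{47869849}{15930} \approx 3005.0$)
$\frac{b}{45361} + \frac{F{\left(-165,-219 \right)}}{46402} = \frac{47869849}{15930 \cdot 45361} - \frac{165}{46402} = \frac{47869849}{15930} \cdot \frac{1}{45361} - \frac{165}{46402} = \frac{47869849}{722600730} - \frac{165}{46402} = \frac{525506903212}{8382529768365}$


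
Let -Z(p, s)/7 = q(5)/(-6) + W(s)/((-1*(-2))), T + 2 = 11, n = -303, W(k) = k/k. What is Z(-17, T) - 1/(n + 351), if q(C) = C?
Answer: 37/16 ≈ 2.3125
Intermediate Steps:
W(k) = 1
T = 9 (T = -2 + 11 = 9)
Z(p, s) = 7/3 (Z(p, s) = -7*(5/(-6) + 1/(-1*(-2))) = -7*(5*(-1/6) + 1/2) = -7*(-5/6 + 1*(1/2)) = -7*(-5/6 + 1/2) = -7*(-1/3) = 7/3)
Z(-17, T) - 1/(n + 351) = 7/3 - 1/(-303 + 351) = 7/3 - 1/48 = 37/16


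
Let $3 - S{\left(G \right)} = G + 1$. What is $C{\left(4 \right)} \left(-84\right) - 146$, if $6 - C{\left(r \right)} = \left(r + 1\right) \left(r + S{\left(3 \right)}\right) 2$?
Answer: $1870$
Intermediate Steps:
$S{\left(G \right)} = 2 - G$ ($S{\left(G \right)} = 3 - \left(G + 1\right) = 3 - \left(1 + G\right) = 2 - G$)
$C{\left(r \right)} = 6 - 2 \left(1 + r\right) \left(-1 + r\right)$ ($C{\left(r \right)} = 6 - \left(r + 1\right) \left(r + \left(2 - 3\right)\right) 2 = 6 - \left(1 + r\right) \left(r + \left(2 - 3\right)\right) 2 = 6 - \left(1 + r\right) \left(r - 1\right) 2 = 6 - \left(1 + r\right) \left(-1 + r\right) 2 = 6 - 2 \left(1 + r\right) \left(-1 + r\right)$)
$C{\left(4 \right)} \left(-84\right) - 146 = \left(8 - 2 \cdot 4^{2}\right) \left(-84\right) - 146 = \left(8 - 32\right) \left(-84\right) - 146 = \left(-24\right) \left(-84\right) - 146 = 2016 - 146 = 1870$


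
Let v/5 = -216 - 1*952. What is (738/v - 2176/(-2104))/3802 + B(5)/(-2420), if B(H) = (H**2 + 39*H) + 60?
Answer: -40792614527/353293854320 ≈ -0.11546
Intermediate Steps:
v = -5840 (v = 5*(-216 - 1*952) = 5*(-216 - 952) = 5*(-1168) = -5840)
B(H) = 60 + H**2 + 39*H
(738/v - 2176/(-2104))/3802 + B(5)/(-2420) = (738/(-5840) - 2176/(-2104))/3802 + (60 + 5**2 + 39*5)/(-2420) = (738*(-1/5840) - 2176*(-1/2104))*(1/3802) + (60 + 25 + 195)*(-1/2420) = (-369/2920 + 272/263)*(1/3802) + 280*(-1/2420) = (697193/767960)*(1/3802) - 14/121 = 697193/2919783920 - 14/121 = -40792614527/353293854320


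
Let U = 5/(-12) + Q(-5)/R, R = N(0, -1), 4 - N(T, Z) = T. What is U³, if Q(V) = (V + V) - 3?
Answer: -1331/27 ≈ -49.296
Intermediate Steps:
N(T, Z) = 4 - T
Q(V) = -3 + 2*V (Q(V) = 2*V - 3 = -3 + 2*V)
R = 4 (R = 4 - 1*0 = 4 + 0 = 4)
U = -11/3 (U = 5/(-12) + (-3 + 2*(-5))/4 = 5*(-1/12) + (-3 - 10)*(¼) = -5/12 - 13*¼ = -5/12 - 13/4 = -11/3 ≈ -3.6667)
U³ = (-11/3)³ = -1331/27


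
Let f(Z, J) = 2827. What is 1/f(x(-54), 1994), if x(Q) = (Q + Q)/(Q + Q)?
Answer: 1/2827 ≈ 0.00035373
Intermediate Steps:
x(Q) = 1 (x(Q) = (2*Q)/((2*Q)) = (2*Q)*(1/(2*Q)) = 1)
1/f(x(-54), 1994) = 1/2827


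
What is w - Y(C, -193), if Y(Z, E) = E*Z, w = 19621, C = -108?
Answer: -1223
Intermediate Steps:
w - Y(C, -193) = 19621 - (-193)*(-108) = 19621 - 1*20844 = 19621 - 20844 = -1223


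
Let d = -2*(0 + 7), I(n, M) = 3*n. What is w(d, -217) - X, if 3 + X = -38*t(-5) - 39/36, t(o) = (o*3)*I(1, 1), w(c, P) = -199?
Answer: -22859/12 ≈ -1904.9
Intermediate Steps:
d = -14 (d = -2*7 = -14)
t(o) = 9*o (t(o) = (o*3)*(3*1) = (3*o)*3 = 9*o)
X = 20471/12 (X = -3 + (-342*(-5) - 39/36) = -3 + (-38*(-45) - 39*1/36) = -3 + (1710 - 13/12) = -3 + 20507/12 = 20471/12 ≈ 1705.9)
w(d, -217) - X = -199 - 1*20471/12 = -199 - 20471/12 = -22859/12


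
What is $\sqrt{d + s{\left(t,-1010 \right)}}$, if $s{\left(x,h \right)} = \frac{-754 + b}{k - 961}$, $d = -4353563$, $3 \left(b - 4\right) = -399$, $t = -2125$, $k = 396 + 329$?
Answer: $\frac{i \sqrt{60618959115}}{118} \approx 2086.5 i$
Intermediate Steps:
$k = 725$
$b = -129$ ($b = 4 + \frac{1}{3} \left(-399\right) = 4 - 133 = -129$)
$s{\left(x,h \right)} = \frac{883}{236}$ ($s{\left(x,h \right)} = \frac{-754 - 129}{725 - 961} = - \frac{883}{-236} = \left(-883\right) \left(- \frac{1}{236}\right) = \frac{883}{236}$)
$\sqrt{d + s{\left(t,-1010 \right)}} = \sqrt{-4353563 + \frac{883}{236}} = \sqrt{- \frac{1027439985}{236}} = \frac{i \sqrt{60618959115}}{118}$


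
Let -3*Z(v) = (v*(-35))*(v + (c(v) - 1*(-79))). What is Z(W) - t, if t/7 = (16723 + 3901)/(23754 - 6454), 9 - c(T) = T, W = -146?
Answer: -1944974276/12975 ≈ -1.4990e+5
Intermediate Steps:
c(T) = 9 - T
Z(v) = 3080*v/3 (Z(v) = -v*(-35)*(v + ((9 - v) - 1*(-79)))/3 = -(-35*v)*(v + ((9 - v) + 79))/3 = -(-35*v)*(v + (88 - v))/3 = -(-35*v)*88/3 = -(-3080)*v/3 = 3080*v/3)
t = 36092/4325 (t = 7*((16723 + 3901)/(23754 - 6454)) = 7*(20624/17300) = 7*(20624*(1/17300)) = 7*(5156/4325) = 36092/4325 ≈ 8.3450)
Z(W) - t = (3080/3)*(-146) - 1*36092/4325 = -449680/3 - 36092/4325 = -1944974276/12975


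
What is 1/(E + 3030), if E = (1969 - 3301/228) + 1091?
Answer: 228/1385219 ≈ 0.00016459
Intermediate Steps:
E = 694379/228 (E = (1969 - 3301*1/228) + 1091 = (1969 - 3301/228) + 1091 = 445631/228 + 1091 = 694379/228 ≈ 3045.5)
1/(E + 3030) = 1/(694379/228 + 3030) = 1/(1385219/228) = 228/1385219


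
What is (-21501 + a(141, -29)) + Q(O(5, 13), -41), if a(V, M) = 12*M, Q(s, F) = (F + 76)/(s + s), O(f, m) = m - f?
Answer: -349549/16 ≈ -21847.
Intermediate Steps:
Q(s, F) = (76 + F)/(2*s) (Q(s, F) = (76 + F)/((2*s)) = (76 + F)*(1/(2*s)) = (76 + F)/(2*s))
(-21501 + a(141, -29)) + Q(O(5, 13), -41) = (-21501 + 12*(-29)) + (76 - 41)/(2*(13 - 1*5)) = (-21501 - 348) + (½)*35/(13 - 5) = -21849 + (½)*35/8 = -21849 + (½)*(⅛)*35 = -21849 + 35/16 = -349549/16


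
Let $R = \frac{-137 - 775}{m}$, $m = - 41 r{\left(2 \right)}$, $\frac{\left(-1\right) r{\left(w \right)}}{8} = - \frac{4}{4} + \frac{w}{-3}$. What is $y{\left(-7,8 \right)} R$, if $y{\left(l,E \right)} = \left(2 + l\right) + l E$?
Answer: $- \frac{20862}{205} \approx -101.77$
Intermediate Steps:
$r{\left(w \right)} = 8 + \frac{8 w}{3}$ ($r{\left(w \right)} = - 8 \left(- \frac{4}{4} + \frac{w}{-3}\right) = - 8 \left(\left(-4\right) \frac{1}{4} + w \left(- \frac{1}{3}\right)\right) = - 8 \left(-1 - \frac{w}{3}\right) = 8 + \frac{8 w}{3}$)
$m = - \frac{1640}{3}$ ($m = - 41 \left(8 + \frac{8}{3} \cdot 2\right) = - 41 \left(8 + \frac{16}{3}\right) = \left(-41\right) \frac{40}{3} = - \frac{1640}{3} \approx -546.67$)
$R = \frac{342}{205}$ ($R = \frac{-137 - 775}{- \frac{1640}{3}} = \left(-912\right) \left(- \frac{3}{1640}\right) = \frac{342}{205} \approx 1.6683$)
$y{\left(l,E \right)} = 2 + l + E l$ ($y{\left(l,E \right)} = \left(2 + l\right) + E l = 2 + l + E l$)
$y{\left(-7,8 \right)} R = \left(2 - 7 + 8 \left(-7\right)\right) \frac{342}{205} = \left(2 - 7 - 56\right) \frac{342}{205} = \left(-61\right) \frac{342}{205} = - \frac{20862}{205}$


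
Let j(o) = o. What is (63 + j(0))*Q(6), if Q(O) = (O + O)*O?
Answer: 4536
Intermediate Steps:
Q(O) = 2*O² (Q(O) = (2*O)*O = 2*O²)
(63 + j(0))*Q(6) = (63 + 0)*(2*6²) = 63*(2*36) = 63*72 = 4536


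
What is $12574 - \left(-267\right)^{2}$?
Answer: $-58715$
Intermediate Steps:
$12574 - \left(-267\right)^{2} = 12574 - 71289 = -58715$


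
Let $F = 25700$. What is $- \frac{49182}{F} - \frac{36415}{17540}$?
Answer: $- \frac{89925889}{22538900} \approx -3.9898$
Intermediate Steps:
$- \frac{49182}{F} - \frac{36415}{17540} = - \frac{49182}{25700} - \frac{36415}{17540} = \left(-49182\right) \frac{1}{25700} - \frac{7283}{3508} = - \frac{24591}{12850} - \frac{7283}{3508} = - \frac{89925889}{22538900}$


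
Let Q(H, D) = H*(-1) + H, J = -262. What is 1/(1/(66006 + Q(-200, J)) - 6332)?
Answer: -66006/417949991 ≈ -0.00015793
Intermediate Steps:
Q(H, D) = 0 (Q(H, D) = -H + H = 0)
1/(1/(66006 + Q(-200, J)) - 6332) = 1/(1/(66006 + 0) - 6332) = 1/(1/66006 - 6332) = 1/(-417949991/66006) = -66006/417949991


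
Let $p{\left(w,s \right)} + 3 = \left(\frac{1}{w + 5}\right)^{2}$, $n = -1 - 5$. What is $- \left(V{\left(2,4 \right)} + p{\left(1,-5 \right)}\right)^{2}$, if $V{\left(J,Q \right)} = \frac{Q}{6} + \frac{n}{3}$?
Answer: $- \frac{24025}{1296} \approx -18.538$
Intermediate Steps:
$n = -6$ ($n = -1 - 5 = -6$)
$p{\left(w,s \right)} = -3 + \frac{1}{\left(5 + w\right)^{2}}$ ($p{\left(w,s \right)} = -3 + \left(\frac{1}{w + 5}\right)^{2} = -3 + \left(\frac{1}{5 + w}\right)^{2} = -3 + \frac{1}{\left(5 + w\right)^{2}}$)
$V{\left(J,Q \right)} = -2 + \frac{Q}{6}$ ($V{\left(J,Q \right)} = \frac{Q}{6} - \frac{6}{3} = Q \frac{1}{6} - 2 = \frac{Q}{6} - 2 = -2 + \frac{Q}{6}$)
$- \left(V{\left(2,4 \right)} + p{\left(1,-5 \right)}\right)^{2} = - \left(\left(-2 + \frac{1}{6} \cdot 4\right) - \left(3 - \frac{1}{\left(5 + 1\right)^{2}}\right)\right)^{2} = - \left(\left(-2 + \frac{2}{3}\right) - \left(3 - \frac{1}{36}\right)\right)^{2} = - \left(- \frac{4}{3} + \left(-3 + \frac{1}{36}\right)\right)^{2} = - \left(- \frac{4}{3} - \frac{107}{36}\right)^{2} = - \left(- \frac{155}{36}\right)^{2} = \left(-1\right) \frac{24025}{1296} = - \frac{24025}{1296}$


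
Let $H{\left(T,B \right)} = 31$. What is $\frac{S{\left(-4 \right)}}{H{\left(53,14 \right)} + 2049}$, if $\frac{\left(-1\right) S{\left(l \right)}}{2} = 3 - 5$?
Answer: $\frac{1}{520} \approx 0.0019231$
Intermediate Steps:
$S{\left(l \right)} = 4$ ($S{\left(l \right)} = - 2 \left(3 - 5\right) = \left(-2\right) \left(-2\right) = 4$)
$\frac{S{\left(-4 \right)}}{H{\left(53,14 \right)} + 2049} = \frac{1}{31 + 2049} \cdot 4 = \frac{1}{2080} \cdot 4 = \frac{1}{520}$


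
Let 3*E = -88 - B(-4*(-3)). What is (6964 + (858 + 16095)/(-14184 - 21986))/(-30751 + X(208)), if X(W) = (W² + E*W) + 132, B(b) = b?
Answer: 755612781/619772950 ≈ 1.2192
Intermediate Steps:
E = -100/3 (E = (-88 - (-4)*(-3))/3 = (-88 - 1*12)/3 = (-88 - 12)/3 = (⅓)*(-100) = -100/3 ≈ -33.333)
X(W) = 132 + W² - 100*W/3 (X(W) = (W² - 100*W/3) + 132 = 132 + W² - 100*W/3)
(6964 + (858 + 16095)/(-14184 - 21986))/(-30751 + X(208)) = (6964 + (858 + 16095)/(-14184 - 21986))/(-30751 + (132 + 208² - 100/3*208)) = (6964 + 16953/(-36170))/(-30751 + (132 + 43264 - 20800/3)) = (6964 + 16953*(-1/36170))/(-30751 + 109388/3) = (6964 - 16953/36170)/(17135/3) = (251870927/36170)*(3/17135) = 755612781/619772950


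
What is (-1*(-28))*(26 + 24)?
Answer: 1400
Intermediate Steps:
(-1*(-28))*(26 + 24) = 28*50 = 1400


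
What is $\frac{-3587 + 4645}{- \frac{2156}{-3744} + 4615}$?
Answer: $\frac{990288}{4320179} \approx 0.22922$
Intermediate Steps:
$\frac{-3587 + 4645}{- \frac{2156}{-3744} + 4615} = \frac{1058}{\left(-2156\right) \left(- \frac{1}{3744}\right) + 4615} = \frac{1058}{\frac{539}{936} + 4615} = \frac{1058}{\frac{4320179}{936}} = 1058 \cdot \frac{936}{4320179} = \frac{990288}{4320179}$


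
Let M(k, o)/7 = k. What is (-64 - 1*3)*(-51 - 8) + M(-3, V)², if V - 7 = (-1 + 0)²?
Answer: 4394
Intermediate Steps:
V = 8 (V = 7 + (-1 + 0)² = 7 + (-1)² = 7 + 1 = 8)
M(k, o) = 7*k
(-64 - 1*3)*(-51 - 8) + M(-3, V)² = (-64 - 1*3)*(-51 - 8) + (7*(-3))² = (-64 - 3)*(-59) + (-21)² = -67*(-59) + 441 = 3953 + 441 = 4394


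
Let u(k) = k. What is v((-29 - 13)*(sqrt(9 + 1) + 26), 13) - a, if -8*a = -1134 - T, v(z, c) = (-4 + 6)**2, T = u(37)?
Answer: -1139/8 ≈ -142.38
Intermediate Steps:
T = 37
v(z, c) = 4 (v(z, c) = 2**2 = 4)
a = 1171/8 (a = -(-1134 - 1*37)/8 = -(-1134 - 37)/8 = -1/8*(-1171) = 1171/8 ≈ 146.38)
v((-29 - 13)*(sqrt(9 + 1) + 26), 13) - a = 4 - 1*1171/8 = 4 - 1171/8 = -1139/8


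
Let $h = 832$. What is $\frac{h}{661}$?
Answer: $\frac{832}{661} \approx 1.2587$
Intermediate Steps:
$\frac{h}{661} = \frac{832}{661}$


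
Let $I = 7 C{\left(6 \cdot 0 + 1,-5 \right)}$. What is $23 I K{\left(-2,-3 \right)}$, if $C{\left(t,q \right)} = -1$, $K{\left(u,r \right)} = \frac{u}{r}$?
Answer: $- \frac{322}{3} \approx -107.33$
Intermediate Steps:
$I = -7$ ($I = 7 \left(-1\right) = -7$)
$23 I K{\left(-2,-3 \right)} = 23 \left(-7\right) \left(- \frac{2}{-3}\right) = - 161 \left(\left(-2\right) \left(- \frac{1}{3}\right)\right) = \left(-161\right) \frac{2}{3} = - \frac{322}{3}$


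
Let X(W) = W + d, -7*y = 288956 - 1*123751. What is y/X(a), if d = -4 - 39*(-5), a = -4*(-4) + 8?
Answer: -33041/301 ≈ -109.77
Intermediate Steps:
a = 24 (a = 16 + 8 = 24)
y = -165205/7 (y = -(288956 - 1*123751)/7 = -(288956 - 123751)/7 = -⅐*165205 = -165205/7 ≈ -23601.)
d = 191 (d = -4 - 13*(-15) = -4 + 195 = 191)
X(W) = 191 + W (X(W) = W + 191 = 191 + W)
y/X(a) = -165205/(7*(191 + 24)) = -165205/7/215 = -165205/7*1/215 = -33041/301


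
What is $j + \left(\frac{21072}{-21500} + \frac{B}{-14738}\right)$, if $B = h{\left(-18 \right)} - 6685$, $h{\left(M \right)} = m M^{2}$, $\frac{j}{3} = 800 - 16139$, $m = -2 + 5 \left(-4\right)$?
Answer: $- \frac{3645320579659}{79216750} \approx -46017.0$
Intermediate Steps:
$m = -22$ ($m = -2 - 20 = -22$)
$j = -46017$ ($j = 3 \left(800 - 16139\right) = 3 \left(-15339\right) = -46017$)
$h{\left(M \right)} = - 22 M^{2}$
$B = -13813$ ($B = - 22 \left(-18\right)^{2} - 6685 = \left(-22\right) 324 - 6685 = -7128 - 6685 = -13813$)
$j + \left(\frac{21072}{-21500} + \frac{B}{-14738}\right) = -46017 + \left(\frac{21072}{-21500} - \frac{13813}{-14738}\right) = -46017 + \left(21072 \left(- \frac{1}{21500}\right) - - \frac{13813}{14738}\right) = -46017 + \left(- \frac{5268}{5375} + \frac{13813}{14738}\right) = -46017 - \frac{3394909}{79216750} = - \frac{3645320579659}{79216750}$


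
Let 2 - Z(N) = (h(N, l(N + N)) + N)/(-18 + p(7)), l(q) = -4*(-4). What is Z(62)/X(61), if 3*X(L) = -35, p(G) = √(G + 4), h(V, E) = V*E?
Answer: -58794/10955 - 3162*√11/10955 ≈ -6.3242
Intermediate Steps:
l(q) = 16
h(V, E) = E*V
p(G) = √(4 + G)
X(L) = -35/3 (X(L) = (⅓)*(-35) = -35/3)
Z(N) = 2 - 17*N/(-18 + √11) (Z(N) = 2 - (16*N + N)/(-18 + √(4 + 7)) = 2 - 17*N/(-18 + √11))
Z(62)/X(61) = (2 + (306/313)*62 + (17/313)*62*√11)/(-35/3) = (2 + 18972/313 + 1054*√11/313)*(-3/35) = (19598/313 + 1054*√11/313)*(-3/35) = -58794/10955 - 3162*√11/10955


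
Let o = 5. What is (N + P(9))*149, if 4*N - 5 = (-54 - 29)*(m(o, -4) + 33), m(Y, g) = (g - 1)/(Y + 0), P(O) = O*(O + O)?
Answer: -298447/4 ≈ -74612.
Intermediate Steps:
P(O) = 2*O² (P(O) = O*(2*O) = 2*O²)
m(Y, g) = (-1 + g)/Y
N = -2651/4 (N = 5/4 + ((-54 - 29)*((-1 - 4)/5 + 33))/4 = 5/4 + (-83*((⅕)*(-5) + 33))/4 = 5/4 + (-83*(-1 + 33))/4 = 5/4 + (-83*32)/4 = 5/4 + (¼)*(-2656) = 5/4 - 664 = -2651/4 ≈ -662.75)
(N + P(9))*149 = (-2651/4 + 2*9²)*149 = (-2651/4 + 2*81)*149 = (-2651/4 + 162)*149 = -2003/4*149 = -298447/4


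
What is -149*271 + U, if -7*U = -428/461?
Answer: -130302605/3227 ≈ -40379.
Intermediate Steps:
U = 428/3227 (U = -(-428)/(7*461) = -⅐*(-428/461) = 428/3227 ≈ 0.13263)
-149*271 + U = -149*271 + 428/3227 = -40379 + 428/3227 = -130302605/3227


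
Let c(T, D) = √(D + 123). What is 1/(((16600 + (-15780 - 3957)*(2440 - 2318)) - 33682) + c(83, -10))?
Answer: -2424996/5880605599903 - √113/5880605599903 ≈ -4.1237e-7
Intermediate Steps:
c(T, D) = √(123 + D)
1/(((16600 + (-15780 - 3957)*(2440 - 2318)) - 33682) + c(83, -10)) = 1/(((16600 + (-15780 - 3957)*(2440 - 2318)) - 33682) + √(123 - 10)) = 1/(((16600 - 19737*122) - 33682) + √113) = 1/(((16600 - 2407914) - 33682) + √113) = 1/((-2391314 - 33682) + √113) = 1/(-2424996 + √113)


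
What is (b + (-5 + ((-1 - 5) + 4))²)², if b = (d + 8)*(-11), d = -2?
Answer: 289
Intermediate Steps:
b = -66 (b = (-2 + 8)*(-11) = 6*(-11) = -66)
(b + (-5 + ((-1 - 5) + 4))²)² = (-66 + (-5 + ((-1 - 5) + 4))²)² = (-66 + (-5 + (-6 + 4))²)² = (-66 + (-5 - 2)²)² = (-66 + (-7)²)² = (-66 + 49)² = (-17)² = 289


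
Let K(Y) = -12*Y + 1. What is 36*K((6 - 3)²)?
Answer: -3852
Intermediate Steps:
K(Y) = 1 - 12*Y
36*K((6 - 3)²) = 36*(1 - 12*(6 - 3)²) = 36*(1 - 12*3²) = 36*(1 - 12*9) = 36*(1 - 108) = 36*(-107) = -3852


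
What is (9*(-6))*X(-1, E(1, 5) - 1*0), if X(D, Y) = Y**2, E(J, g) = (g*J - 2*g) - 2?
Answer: -2646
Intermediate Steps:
E(J, g) = -2 - 2*g + J*g (E(J, g) = (J*g - 2*g) - 2 = (-2*g + J*g) - 2 = -2 - 2*g + J*g)
(9*(-6))*X(-1, E(1, 5) - 1*0) = (9*(-6))*((-2 - 2*5 + 1*5) - 1*0)**2 = -54*((-2 - 10 + 5) + 0)**2 = -54*(-7 + 0)**2 = -54*(-7)**2 = -54*49 = -2646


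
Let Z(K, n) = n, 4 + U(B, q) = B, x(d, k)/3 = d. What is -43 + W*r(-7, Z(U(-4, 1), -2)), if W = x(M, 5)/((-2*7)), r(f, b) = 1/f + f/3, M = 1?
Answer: -2081/49 ≈ -42.469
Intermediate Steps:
x(d, k) = 3*d
U(B, q) = -4 + B
r(f, b) = 1/f + f/3 (r(f, b) = 1/f + f*(⅓) = 1/f + f/3)
W = -3/14 (W = (3*1)/((-2*7)) = 3/(-14) = 3*(-1/14) = -3/14 ≈ -0.21429)
-43 + W*r(-7, Z(U(-4, 1), -2)) = -43 - 3*(1/(-7) + (⅓)*(-7))/14 = -43 - 3*(-⅐ - 7/3)/14 = -43 - 3/14*(-52/21) = -43 + 26/49 = -2081/49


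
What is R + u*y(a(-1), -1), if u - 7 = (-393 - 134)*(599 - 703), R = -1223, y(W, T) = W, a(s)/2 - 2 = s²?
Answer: 327667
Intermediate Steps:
a(s) = 4 + 2*s²
u = 54815 (u = 7 + (-393 - 134)*(599 - 703) = 7 - 527*(-104) = 7 + 54808 = 54815)
R + u*y(a(-1), -1) = -1223 + 54815*(4 + 2*(-1)²) = -1223 + 54815*(4 + 2*1) = -1223 + 54815*(4 + 2) = -1223 + 54815*6 = -1223 + 328890 = 327667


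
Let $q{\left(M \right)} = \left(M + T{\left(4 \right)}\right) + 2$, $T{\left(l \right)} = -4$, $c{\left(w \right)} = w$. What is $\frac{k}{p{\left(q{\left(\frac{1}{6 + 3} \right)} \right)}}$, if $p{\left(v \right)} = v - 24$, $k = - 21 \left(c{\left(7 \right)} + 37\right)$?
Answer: $\frac{8316}{233} \approx 35.691$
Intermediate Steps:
$q{\left(M \right)} = -2 + M$ ($q{\left(M \right)} = \left(M - 4\right) + 2 = \left(-4 + M\right) + 2 = -2 + M$)
$k = -924$ ($k = - 21 \left(7 + 37\right) = \left(-21\right) 44 = -924$)
$p{\left(v \right)} = -24 + v$
$\frac{k}{p{\left(q{\left(\frac{1}{6 + 3} \right)} \right)}} = - \frac{924}{-24 - \left(2 - \frac{1}{6 + 3}\right)} = - \frac{924}{-24 - \left(2 - \frac{1}{9}\right)} = - \frac{924}{-24 + \left(-2 + \frac{1}{9}\right)} = - \frac{924}{-24 - \frac{17}{9}} = - \frac{924}{- \frac{233}{9}} = \left(-924\right) \left(- \frac{9}{233}\right) = \frac{8316}{233}$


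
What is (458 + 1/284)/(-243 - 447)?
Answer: -130073/195960 ≈ -0.66377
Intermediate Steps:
(458 + 1/284)/(-243 - 447) = (458 + 1/284)/(-690) = (130073/284)*(-1/690) = -130073/195960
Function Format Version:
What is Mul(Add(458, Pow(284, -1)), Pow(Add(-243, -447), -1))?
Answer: Rational(-130073, 195960) ≈ -0.66377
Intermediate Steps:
Mul(Add(458, Pow(284, -1)), Pow(Add(-243, -447), -1)) = Mul(Add(458, Rational(1, 284)), Pow(-690, -1)) = Mul(Rational(130073, 284), Rational(-1, 690)) = Rational(-130073, 195960)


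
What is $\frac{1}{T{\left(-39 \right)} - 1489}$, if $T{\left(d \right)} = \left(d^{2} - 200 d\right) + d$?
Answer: $\frac{1}{7793} \approx 0.00012832$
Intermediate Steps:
$T{\left(d \right)} = d^{2} - 199 d$
$\frac{1}{T{\left(-39 \right)} - 1489} = \frac{1}{- 39 \left(-199 - 39\right) - 1489} = \frac{1}{\left(-39\right) \left(-238\right) - 1489} = \frac{1}{9282 - 1489} = \frac{1}{7793}$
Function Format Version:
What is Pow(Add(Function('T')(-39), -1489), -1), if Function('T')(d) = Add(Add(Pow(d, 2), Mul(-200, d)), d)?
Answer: Rational(1, 7793) ≈ 0.00012832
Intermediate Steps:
Function('T')(d) = Add(Pow(d, 2), Mul(-199, d))
Pow(Add(Function('T')(-39), -1489), -1) = Pow(Add(Mul(-39, Add(-199, -39)), -1489), -1) = Pow(Add(Mul(-39, -238), -1489), -1) = Pow(Add(9282, -1489), -1) = Pow(7793, -1) = Rational(1, 7793)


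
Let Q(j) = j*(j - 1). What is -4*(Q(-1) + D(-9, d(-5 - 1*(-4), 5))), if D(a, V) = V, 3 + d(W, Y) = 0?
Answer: 4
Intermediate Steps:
d(W, Y) = -3 (d(W, Y) = -3 + 0 = -3)
Q(j) = j*(-1 + j)
-4*(Q(-1) + D(-9, d(-5 - 1*(-4), 5))) = -4*(-(-1 - 1) - 3) = -4*(-1*(-2) - 3) = -4*(2 - 3) = -4*(-1) = 4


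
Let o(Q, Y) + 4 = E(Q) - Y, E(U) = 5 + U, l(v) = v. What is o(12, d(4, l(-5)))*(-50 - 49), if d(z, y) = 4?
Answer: -891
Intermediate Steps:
o(Q, Y) = 1 + Q - Y (o(Q, Y) = -4 + ((5 + Q) - Y) = -4 + (5 + Q - Y) = 1 + Q - Y)
o(12, d(4, l(-5)))*(-50 - 49) = (1 + 12 - 1*4)*(-50 - 49) = (1 + 12 - 4)*(-99) = 9*(-99) = -891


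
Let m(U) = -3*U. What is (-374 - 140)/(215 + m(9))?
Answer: -257/94 ≈ -2.7340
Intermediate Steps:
(-374 - 140)/(215 + m(9)) = (-374 - 140)/(215 - 3*9) = -514/(215 - 27) = -514/188 = -514*1/188 = -257/94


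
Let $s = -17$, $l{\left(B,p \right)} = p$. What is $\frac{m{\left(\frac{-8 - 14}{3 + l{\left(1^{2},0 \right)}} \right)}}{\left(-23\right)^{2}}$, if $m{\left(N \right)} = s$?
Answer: $- \frac{17}{529} \approx -0.032136$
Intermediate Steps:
$m{\left(N \right)} = -17$
$\frac{m{\left(\frac{-8 - 14}{3 + l{\left(1^{2},0 \right)}} \right)}}{\left(-23\right)^{2}} = - \frac{17}{\left(-23\right)^{2}} = - \frac{17}{529}$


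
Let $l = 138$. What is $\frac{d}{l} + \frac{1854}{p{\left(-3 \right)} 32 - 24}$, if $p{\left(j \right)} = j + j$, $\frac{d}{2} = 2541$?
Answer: $\frac{7795}{276} \approx 28.243$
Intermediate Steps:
$d = 5082$ ($d = 2 \cdot 2541 = 5082$)
$p{\left(j \right)} = 2 j$
$\frac{d}{l} + \frac{1854}{p{\left(-3 \right)} 32 - 24} = \frac{5082}{138} + \frac{1854}{2 \left(-3\right) 32 - 24} = 5082 \cdot \frac{1}{138} + \frac{1854}{\left(-6\right) 32 - 24} = \frac{847}{23} + \frac{1854}{-192 - 24} = \frac{847}{23} + \frac{1854}{-216} = \frac{847}{23} + 1854 \left(- \frac{1}{216}\right) = \frac{847}{23} - \frac{103}{12} = \frac{7795}{276}$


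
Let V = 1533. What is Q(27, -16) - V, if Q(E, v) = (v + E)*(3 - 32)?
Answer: -1852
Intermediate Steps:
Q(E, v) = -29*E - 29*v (Q(E, v) = (E + v)*(-29) = -29*E - 29*v)
Q(27, -16) - V = (-29*27 - 29*(-16)) - 1*1533 = (-783 + 464) - 1533 = -319 - 1533 = -1852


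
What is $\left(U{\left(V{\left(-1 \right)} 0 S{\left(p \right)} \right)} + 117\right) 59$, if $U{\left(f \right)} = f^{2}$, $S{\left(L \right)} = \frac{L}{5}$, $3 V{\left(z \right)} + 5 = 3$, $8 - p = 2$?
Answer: $6903$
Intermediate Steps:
$p = 6$ ($p = 8 - 2 = 6$)
$V{\left(z \right)} = - \frac{2}{3}$ ($V{\left(z \right)} = - \frac{5}{3} + \frac{1}{3} \cdot 3 = - \frac{5}{3} + 1 = - \frac{2}{3}$)
$S{\left(L \right)} = \frac{L}{5}$ ($S{\left(L \right)} = L \frac{1}{5} = \frac{L}{5}$)
$\left(U{\left(V{\left(-1 \right)} 0 S{\left(p \right)} \right)} + 117\right) 59 = \left(\left(\left(- \frac{2}{3}\right) 0 \cdot \frac{1}{5} \cdot 6\right)^{2} + 117\right) 59 = \left(\left(0 \cdot \frac{6}{5}\right)^{2} + 117\right) 59 = \left(0^{2} + 117\right) 59 = \left(0 + 117\right) 59 = 117 \cdot 59 = 6903$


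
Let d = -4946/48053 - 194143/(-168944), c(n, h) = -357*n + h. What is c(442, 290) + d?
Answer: -1278650879547573/8118266032 ≈ -1.5750e+5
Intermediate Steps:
c(n, h) = h - 357*n
d = 8493556555/8118266032 (d = -4946*1/48053 - 194143*(-1/168944) = -4946/48053 + 194143/168944 = 8493556555/8118266032 ≈ 1.0462)
c(442, 290) + d = (290 - 357*442) + 8493556555/8118266032 = (290 - 157794) + 8493556555/8118266032 = -157504 + 8493556555/8118266032 = -1278650879547573/8118266032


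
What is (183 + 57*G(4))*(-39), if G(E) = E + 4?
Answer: -24921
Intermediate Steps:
G(E) = 4 + E
(183 + 57*G(4))*(-39) = (183 + 57*(4 + 4))*(-39) = (183 + 57*8)*(-39) = (183 + 456)*(-39) = 639*(-39) = -24921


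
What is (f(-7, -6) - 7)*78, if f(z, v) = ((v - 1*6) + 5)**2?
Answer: 3276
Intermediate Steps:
f(z, v) = (-1 + v)**2 (f(z, v) = ((v - 6) + 5)**2 = ((-6 + v) + 5)**2 = (-1 + v)**2)
(f(-7, -6) - 7)*78 = ((-1 - 6)**2 - 7)*78 = ((-7)**2 - 7)*78 = (49 - 7)*78 = 42*78 = 3276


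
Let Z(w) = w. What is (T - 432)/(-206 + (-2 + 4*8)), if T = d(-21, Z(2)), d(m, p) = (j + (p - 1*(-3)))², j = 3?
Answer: 23/11 ≈ 2.0909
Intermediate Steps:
d(m, p) = (6 + p)² (d(m, p) = (3 + (p - 1*(-3)))² = (3 + (p + 3))² = (3 + (3 + p))² = (6 + p)²)
T = 64 (T = (6 + 2)² = 8² = 64)
(T - 432)/(-206 + (-2 + 4*8)) = (64 - 432)/(-206 + (-2 + 4*8)) = -368/(-206 + (-2 + 32)) = -368/(-206 + 30) = -368/(-176) = -368*(-1/176) = 23/11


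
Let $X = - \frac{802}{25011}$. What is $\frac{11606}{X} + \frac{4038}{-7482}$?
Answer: $- \frac{180988394624}{500047} \approx -3.6194 \cdot 10^{5}$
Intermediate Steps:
$X = - \frac{802}{25011}$ ($X = \left(-802\right) \frac{1}{25011} = - \frac{802}{25011} \approx -0.032066$)
$\frac{11606}{X} + \frac{4038}{-7482} = \frac{11606}{- \frac{802}{25011}} + \frac{4038}{-7482} = 11606 \left(- \frac{25011}{802}\right) + 4038 \left(- \frac{1}{7482}\right) = - \frac{145138833}{401} - \frac{673}{1247} = - \frac{180988394624}{500047}$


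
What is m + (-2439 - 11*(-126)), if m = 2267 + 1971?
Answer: 3185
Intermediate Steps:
m = 4238
m + (-2439 - 11*(-126)) = 4238 + (-2439 - 11*(-126)) = 4238 + (-2439 + 1386) = 4238 - 1053 = 3185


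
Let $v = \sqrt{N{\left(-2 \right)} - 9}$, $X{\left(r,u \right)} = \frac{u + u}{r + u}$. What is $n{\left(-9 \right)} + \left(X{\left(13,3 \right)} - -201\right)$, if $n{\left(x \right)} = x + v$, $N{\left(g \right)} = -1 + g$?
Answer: $\frac{1539}{8} + 2 i \sqrt{3} \approx 192.38 + 3.4641 i$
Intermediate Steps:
$X{\left(r,u \right)} = \frac{2 u}{r + u}$
$v = 2 i \sqrt{3}$ ($v = \sqrt{\left(-1 - 2\right) - 9} = \sqrt{-3 - 9} = \sqrt{-12} = 2 i \sqrt{3} \approx 3.4641 i$)
$n{\left(x \right)} = x + 2 i \sqrt{3}$
$n{\left(-9 \right)} + \left(X{\left(13,3 \right)} - -201\right) = \left(-9 + 2 i \sqrt{3}\right) + \left(2 \cdot 3 \frac{1}{13 + 3} - -201\right) = \left(-9 + 2 i \sqrt{3}\right) + \left(2 \cdot 3 \cdot \frac{1}{16} + 201\right) = \left(-9 + 2 i \sqrt{3}\right) + \left(\frac{3}{8} + 201\right) = \left(-9 + 2 i \sqrt{3}\right) + \frac{1611}{8} = \frac{1539}{8} + 2 i \sqrt{3}$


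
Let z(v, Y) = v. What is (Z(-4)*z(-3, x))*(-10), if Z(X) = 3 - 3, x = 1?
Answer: 0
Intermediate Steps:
Z(X) = 0
(Z(-4)*z(-3, x))*(-10) = (0*(-3))*(-10) = 0*(-10) = 0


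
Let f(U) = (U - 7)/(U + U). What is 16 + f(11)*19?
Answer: 214/11 ≈ 19.455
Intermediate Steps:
f(U) = (-7 + U)/(2*U) (f(U) = (-7 + U)/((2*U)) = (-7 + U)*(1/(2*U)) = (-7 + U)/(2*U))
16 + f(11)*19 = 16 + ((1/2)*(-7 + 11)/11)*19 = 16 + ((1/2)*(1/11)*4)*19 = 16 + (2/11)*19 = 16 + 38/11 = 214/11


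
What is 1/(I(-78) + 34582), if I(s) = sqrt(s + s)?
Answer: 17291/597957440 - I*sqrt(39)/597957440 ≈ 2.8917e-5 - 1.0444e-8*I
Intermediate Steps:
I(s) = sqrt(2)*sqrt(s) (I(s) = sqrt(2*s) = sqrt(2)*sqrt(s))
1/(I(-78) + 34582) = 1/(sqrt(2)*sqrt(-78) + 34582) = 1/(sqrt(2)*(I*sqrt(78)) + 34582) = 1/(2*I*sqrt(39) + 34582) = 1/(34582 + 2*I*sqrt(39))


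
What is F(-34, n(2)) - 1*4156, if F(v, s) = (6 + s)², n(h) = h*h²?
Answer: -3960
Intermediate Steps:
n(h) = h³
F(-34, n(2)) - 1*4156 = (6 + 2³)² - 1*4156 = (6 + 8)² - 4156 = 14² - 4156 = 196 - 4156 = -3960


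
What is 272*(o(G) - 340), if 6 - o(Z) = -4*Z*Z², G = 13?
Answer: 2299488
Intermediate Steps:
o(Z) = 6 + 4*Z³ (o(Z) = 6 - (-4)*Z*Z² = 6 - (-4)*Z³ = 6 + 4*Z³)
272*(o(G) - 340) = 272*((6 + 4*13³) - 340) = 272*((6 + 4*2197) - 340) = 272*((6 + 8788) - 340) = 272*(8794 - 340) = 272*8454 = 2299488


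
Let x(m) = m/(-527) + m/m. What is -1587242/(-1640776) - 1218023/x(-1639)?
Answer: -263301898353931/888480204 ≈ -2.9635e+5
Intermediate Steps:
x(m) = 1 - m/527 (x(m) = m*(-1/527) + 1 = -m/527 + 1 = 1 - m/527)
-1587242/(-1640776) - 1218023/x(-1639) = -1587242/(-1640776) - 1218023/(1 - 1/527*(-1639)) = -1587242*(-1/1640776) - 1218023/(1 + 1639/527) = 793621/820388 - 1218023/2166/527 = 793621/820388 - 1218023*527/2166 = 793621/820388 - 641898121/2166 = -263301898353931/888480204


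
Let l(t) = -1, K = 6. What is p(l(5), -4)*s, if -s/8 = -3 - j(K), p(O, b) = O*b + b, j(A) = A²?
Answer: 0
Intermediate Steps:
p(O, b) = b + O*b
s = 312 (s = -8*(-3 - 1*6²) = -8*(-3 - 1*36) = -8*(-3 - 36) = -8*(-39) = 312)
p(l(5), -4)*s = -4*(1 - 1)*312 = -4*0*312 = 0*312 = 0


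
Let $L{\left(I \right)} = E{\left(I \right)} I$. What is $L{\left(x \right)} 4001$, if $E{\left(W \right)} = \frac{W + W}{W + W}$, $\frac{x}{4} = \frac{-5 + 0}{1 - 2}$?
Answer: $80020$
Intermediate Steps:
$x = 20$ ($x = 4 \frac{-5 + 0}{1 - 2} = 4 \left(- \frac{5}{-1}\right) = 4 \left(\left(-5\right) \left(-1\right)\right) = 4 \cdot 5 = 20$)
$E{\left(W \right)} = 1$ ($E{\left(W \right)} = \frac{2 W}{2 W} = 2 W \frac{1}{2 W} = 1$)
$L{\left(I \right)} = I$ ($L{\left(I \right)} = 1 I = I$)
$L{\left(x \right)} 4001 = 20 \cdot 4001 = 80020$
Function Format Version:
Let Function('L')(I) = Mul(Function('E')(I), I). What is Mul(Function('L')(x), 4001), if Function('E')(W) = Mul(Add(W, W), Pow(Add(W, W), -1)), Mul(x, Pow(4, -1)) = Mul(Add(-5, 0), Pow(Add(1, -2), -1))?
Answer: 80020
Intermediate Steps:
x = 20 (x = Mul(4, Mul(Add(-5, 0), Pow(Add(1, -2), -1))) = Mul(4, Mul(-5, Pow(-1, -1))) = Mul(4, Mul(-5, -1)) = Mul(4, 5) = 20)
Function('E')(W) = 1 (Function('E')(W) = Mul(Mul(2, W), Pow(Mul(2, W), -1)) = Mul(Mul(2, W), Mul(Rational(1, 2), Pow(W, -1))) = 1)
Function('L')(I) = I (Function('L')(I) = Mul(1, I) = I)
Mul(Function('L')(x), 4001) = Mul(20, 4001) = 80020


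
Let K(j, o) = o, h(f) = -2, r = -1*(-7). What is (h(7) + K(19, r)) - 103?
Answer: -98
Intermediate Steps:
r = 7
(h(7) + K(19, r)) - 103 = (-2 + 7) - 103 = 5 - 103 = -98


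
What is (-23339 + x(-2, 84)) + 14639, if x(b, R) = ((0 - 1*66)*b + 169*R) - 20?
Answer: 5608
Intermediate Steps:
x(b, R) = -20 - 66*b + 169*R (x(b, R) = ((0 - 66)*b + 169*R) - 20 = (-66*b + 169*R) - 20 = -20 - 66*b + 169*R)
(-23339 + x(-2, 84)) + 14639 = (-23339 + (-20 - 66*(-2) + 169*84)) + 14639 = (-23339 + (-20 + 132 + 14196)) + 14639 = (-23339 + 14308) + 14639 = -9031 + 14639 = 5608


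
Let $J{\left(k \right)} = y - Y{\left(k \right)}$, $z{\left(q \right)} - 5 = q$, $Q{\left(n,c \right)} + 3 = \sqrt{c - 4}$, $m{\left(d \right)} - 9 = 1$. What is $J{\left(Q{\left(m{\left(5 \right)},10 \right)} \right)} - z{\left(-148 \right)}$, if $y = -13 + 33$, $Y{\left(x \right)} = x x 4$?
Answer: $103 + 24 \sqrt{6} \approx 161.79$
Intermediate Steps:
$m{\left(d \right)} = 10$ ($m{\left(d \right)} = 9 + 1 = 10$)
$Y{\left(x \right)} = 4 x^{2}$ ($Y{\left(x \right)} = x^{2} \cdot 4 = 4 x^{2}$)
$y = 20$
$Q{\left(n,c \right)} = -3 + \sqrt{-4 + c}$ ($Q{\left(n,c \right)} = -3 + \sqrt{c - 4} = -3 + \sqrt{-4 + c}$)
$z{\left(q \right)} = 5 + q$
$J{\left(k \right)} = 20 - 4 k^{2}$
$J{\left(Q{\left(m{\left(5 \right)},10 \right)} \right)} - z{\left(-148 \right)} = \left(20 - 4 \left(-3 + \sqrt{-4 + 10}\right)^{2}\right) - \left(5 - 148\right) = \left(20 - 4 \left(-3 + \sqrt{6}\right)^{2}\right) - -143 = \left(20 - 4 \left(-3 + \sqrt{6}\right)^{2}\right) + 143 = 163 - 4 \left(-3 + \sqrt{6}\right)^{2}$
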